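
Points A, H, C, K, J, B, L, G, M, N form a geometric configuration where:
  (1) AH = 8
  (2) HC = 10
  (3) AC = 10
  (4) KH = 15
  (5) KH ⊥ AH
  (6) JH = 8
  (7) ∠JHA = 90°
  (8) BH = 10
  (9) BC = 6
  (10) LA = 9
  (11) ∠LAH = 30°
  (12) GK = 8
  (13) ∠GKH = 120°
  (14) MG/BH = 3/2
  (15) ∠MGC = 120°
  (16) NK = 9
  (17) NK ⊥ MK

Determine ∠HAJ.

Step 1: By the law of cosines on triangle AHJ: AJ² = 8² + 8² − 2·8·8·cos(90°) = 128, so AJ = 8·√2.
Step 2: By the inverse law of cosines on triangle HAJ: cos(∠HAJ) = (8² + (8·√2)² − 8²) / (2·8·8·√2) = 128/181.02 = 0.7071, so ∠HAJ = 45°.

Therefore, the measure of angle ∠HAJ = 45°.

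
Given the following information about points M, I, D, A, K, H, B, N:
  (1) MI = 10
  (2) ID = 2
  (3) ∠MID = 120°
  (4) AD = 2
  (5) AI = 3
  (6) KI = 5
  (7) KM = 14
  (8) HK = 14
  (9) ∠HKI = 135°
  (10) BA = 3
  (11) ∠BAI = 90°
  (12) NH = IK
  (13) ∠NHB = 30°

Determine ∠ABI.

Step 1: By the law of cosines on triangle BAI: BI² = 3² + 3² − 2·3·3·cos(90°) = 18, so BI = 3·√2.
Step 2: By the inverse law of cosines on triangle ABI: cos(∠ABI) = (3² + (3·√2)² − 3²) / (2·3·3·√2) = 18/25.46 = 0.7071, so ∠ABI = 45°.

Therefore, the measure of angle ∠ABI = 45°.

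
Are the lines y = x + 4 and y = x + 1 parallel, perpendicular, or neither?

Slope of line 1: m1 = 1
Slope of line 2: m2 = 1
m1 = m2, so the lines are parallel.

Parallel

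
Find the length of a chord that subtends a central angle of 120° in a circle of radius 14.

Chord length = 2r sin(θ/2)
= 2 × 14 × sin(120°/2)
= 2 × 14 × sin(60°)
= 14*sqrt(3)

14*sqrt(3)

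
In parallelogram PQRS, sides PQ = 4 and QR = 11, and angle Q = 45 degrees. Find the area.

Area = 4 * 11 * sin(45°) = 44 * sqrt(2)/2 = 22*sqrt(2)

22*sqrt(2)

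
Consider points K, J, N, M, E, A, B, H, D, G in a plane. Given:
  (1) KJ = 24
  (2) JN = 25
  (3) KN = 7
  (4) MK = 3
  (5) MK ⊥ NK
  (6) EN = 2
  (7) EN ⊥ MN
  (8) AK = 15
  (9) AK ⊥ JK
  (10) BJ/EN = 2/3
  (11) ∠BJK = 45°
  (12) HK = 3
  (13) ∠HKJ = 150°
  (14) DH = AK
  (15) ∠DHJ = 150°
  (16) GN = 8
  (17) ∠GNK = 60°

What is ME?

Step 1: By the law of cosines on triangle NKM: NM² = 7² + 3² − 2·7·3·cos(90°) = 58, so NM = √58.
Step 2: By the law of cosines on triangle MNE: ME² = √58² + 2² − 2·√58·2·cos(90°) = 62, so ME = √62.

Therefore, the length of ME = √62.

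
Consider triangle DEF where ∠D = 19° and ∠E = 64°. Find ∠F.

The interior angles sum to 180°: angle F = 180 - 19 - 64 = 97°.
The triangle is obtuse (angles 19°, 64°, 97°).

97 degrees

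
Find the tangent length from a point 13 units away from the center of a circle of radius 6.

tangent = √(d² - r²) = √(13² - 6²) = √(169 - 36) = √133 = sqrt(133)

sqrt(133)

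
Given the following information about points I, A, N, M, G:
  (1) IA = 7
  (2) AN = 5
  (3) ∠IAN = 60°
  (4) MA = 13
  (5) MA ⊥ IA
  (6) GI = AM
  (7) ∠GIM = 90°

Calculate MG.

From the given relations: GI = AM = 13.
Step 1: By the law of cosines on triangle IAM: IM² = 7² + 13² − 2·7·13·cos(90°) = 218, so IM ≈ 14.76.
Step 2: By the law of cosines on triangle MIG: MG² = 14.76² + 13² − 2·14.76·13·cos(90°) = 387, so MG = 3·√43.

Therefore, the length of MG = 3·√43.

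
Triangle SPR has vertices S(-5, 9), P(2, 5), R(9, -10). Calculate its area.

Using the Shoelace formula for a triangle:
Area = (1/2)|x0(y1 - y2) + x1(y2 - y0) + x2(y0 - y1)|
Area = (1/2)|-5(5 - -10) + 2(-10 - 9) + 9(9 - 5)|
Area = (1/2)|-75 + -38 + 36|
Area = (1/2)|-77|
Area = (1/2)(77)
Area = 77/2

77/2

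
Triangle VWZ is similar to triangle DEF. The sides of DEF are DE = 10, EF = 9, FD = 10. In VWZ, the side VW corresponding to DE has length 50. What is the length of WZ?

Similar triangles have proportional sides. Setting up the proportion:
VW / DE = WZ / EF
50 / 10 = WZ / 9
WZ = 9 * 50 / 10 = 45.

45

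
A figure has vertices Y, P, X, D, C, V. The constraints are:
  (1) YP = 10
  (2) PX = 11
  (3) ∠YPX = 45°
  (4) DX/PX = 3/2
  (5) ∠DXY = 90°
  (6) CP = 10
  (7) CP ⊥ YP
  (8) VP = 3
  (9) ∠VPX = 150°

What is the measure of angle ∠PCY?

Step 1: By the law of cosines on triangle CPY: CY² = 10² + 10² − 2·10·10·cos(90°) = 200, so CY = 10·√2.
Step 2: By the inverse law of cosines on triangle PCY: cos(∠PCY) = (10² + (10·√2)² − 10²) / (2·10·10·√2) = 200/282.84 = 0.7071, so ∠PCY = 45°.

Therefore, the measure of angle ∠PCY = 45°.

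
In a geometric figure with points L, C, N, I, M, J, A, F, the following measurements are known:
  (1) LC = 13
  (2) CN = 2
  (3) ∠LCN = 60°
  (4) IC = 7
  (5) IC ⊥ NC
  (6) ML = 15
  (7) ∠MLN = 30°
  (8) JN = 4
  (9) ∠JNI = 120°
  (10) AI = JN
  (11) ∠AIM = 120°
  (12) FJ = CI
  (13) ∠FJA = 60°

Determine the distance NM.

Step 1: By the law of cosines on triangle LCN: LN² = 13² + 2² − 2·13·2·cos(60°) = 147, so LN = 7·√3.
Step 2: By the law of cosines on triangle NLM: NM² = (7·√3)² + 15² − 2·7·√3·15·cos(30°) = 57, so NM = √57.

Therefore, the length of NM = √57.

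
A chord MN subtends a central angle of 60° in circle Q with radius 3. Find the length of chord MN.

Chord = 2(3) sin(30°) = 3

3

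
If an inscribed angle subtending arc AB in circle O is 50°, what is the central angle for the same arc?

The inscribed angle theorem states that a central angle is always twice any inscribed angle that subtends the same arc.
Since the inscribed angle is 50°, the central angle = 2 × 50° = 100°.

100°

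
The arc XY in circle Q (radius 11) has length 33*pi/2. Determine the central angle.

The full circumference is 2πr = 22*pi.
The arc is 33*pi/2 / 22*pi = 3/4 of the full circle.
So the central angle = 3/4 × 360° = 270°.

270°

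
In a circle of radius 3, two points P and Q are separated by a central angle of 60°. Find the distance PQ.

Chord length = 2r sin(θ/2)
= 2 × 3 × sin(60°/2)
= 2 × 3 × sin(30°)
= 3

3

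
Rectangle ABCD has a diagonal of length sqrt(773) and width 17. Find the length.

The diagonal of a rectangle forms a right triangle with the two sides.
Rearranging the Pythagorean theorem: missing side = sqrt(d^2 - known^2).
= sqrt(773 - 289) = sqrt(484) = 22.

22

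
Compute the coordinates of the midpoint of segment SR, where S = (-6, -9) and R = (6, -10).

The midpoint is the average of the coordinates:
x: (-6 + 6)/2 = 0
y: (-9 + -10)/2 = -19/2
Midpoint = (0, -19/2)

(0, -19/2)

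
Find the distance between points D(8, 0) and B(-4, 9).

d = sqrt((-12)^2 + (9)^2) = sqrt(225) = 15

15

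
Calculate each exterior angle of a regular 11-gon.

Each exterior angle of a regular n-gon is 360 / n.
For n = 11: 360 / 11 = 360/11 degrees.

360/11 degrees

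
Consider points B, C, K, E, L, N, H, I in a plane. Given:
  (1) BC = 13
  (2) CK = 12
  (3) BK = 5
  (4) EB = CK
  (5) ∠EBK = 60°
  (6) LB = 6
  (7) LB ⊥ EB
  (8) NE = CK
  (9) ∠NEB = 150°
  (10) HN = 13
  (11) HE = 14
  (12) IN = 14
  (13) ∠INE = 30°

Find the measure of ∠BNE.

From the given relations: NE = CK = 12; EB = CK = 12.
Step 1: By the law of cosines on triangle NEB: NB² = 12² + 12² − 2·12·12·cos(150°) = 537.42, so NB ≈ 23.18.
Step 2: By the inverse law of cosines on triangle BNE: cos(∠BNE) = (23.18² + 12² − 12²) / (2·23.18·12) = 537.42/556.37 = 0.9659, so ∠BNE = 15°.

Therefore, the measure of angle ∠BNE = 15°.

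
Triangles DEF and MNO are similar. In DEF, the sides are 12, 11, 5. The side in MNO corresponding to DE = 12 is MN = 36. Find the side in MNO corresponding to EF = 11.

k = 36/12 = 3. NO = 3 * 11 = 33.

33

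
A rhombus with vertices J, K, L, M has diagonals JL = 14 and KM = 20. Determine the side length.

In a rhombus, the diagonals bisect each other perpendicularly, creating four congruent right triangles.
Each triangle has legs 7 (half of 14) and 10 (half of 20).
The hypotenuse of each right triangle is a side of the rhombus:
side = sqrt(7^2 + 10^2) = sqrt(149)

sqrt(149)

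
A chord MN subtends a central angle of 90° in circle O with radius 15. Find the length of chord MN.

Chord = 2(15) sin(45°) = 15*sqrt(2)

15*sqrt(2)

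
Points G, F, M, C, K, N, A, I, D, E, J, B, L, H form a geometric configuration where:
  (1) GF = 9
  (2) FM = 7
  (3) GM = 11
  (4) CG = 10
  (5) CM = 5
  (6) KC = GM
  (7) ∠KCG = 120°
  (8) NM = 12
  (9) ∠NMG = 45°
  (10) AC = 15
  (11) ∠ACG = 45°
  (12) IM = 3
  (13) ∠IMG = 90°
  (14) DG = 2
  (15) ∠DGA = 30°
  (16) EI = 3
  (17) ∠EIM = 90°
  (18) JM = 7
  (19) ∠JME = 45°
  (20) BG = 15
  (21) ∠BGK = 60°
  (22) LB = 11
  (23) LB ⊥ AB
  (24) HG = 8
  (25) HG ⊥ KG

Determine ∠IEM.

Step 1: By the law of cosines on triangle EIM: EM² = 3² + 3² − 2·3·3·cos(90°) = 18, so EM = 3·√2.
Step 2: By the inverse law of cosines on triangle IEM: cos(∠IEM) = (3² + (3·√2)² − 3²) / (2·3·3·√2) = 18/25.46 = 0.7071, so ∠IEM = 45°.

Therefore, the measure of angle ∠IEM = 45°.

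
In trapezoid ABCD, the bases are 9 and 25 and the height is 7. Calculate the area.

Area of a trapezoid = (base1 + base2) * height / 2
Area = (9 + 25) * 7 / 2
Area = 34 * 7 / 2
Area = 238 / 2
Area = 119

119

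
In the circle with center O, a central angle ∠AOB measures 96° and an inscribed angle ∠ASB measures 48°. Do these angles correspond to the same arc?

By the inscribed angle theorem, if both angles subtend the same arc, the inscribed angle must be half the central angle.
Half of 96° = 48°, which equals the given inscribed angle of 48°.
Therefore, yes, they correspond to the same arc.

Yes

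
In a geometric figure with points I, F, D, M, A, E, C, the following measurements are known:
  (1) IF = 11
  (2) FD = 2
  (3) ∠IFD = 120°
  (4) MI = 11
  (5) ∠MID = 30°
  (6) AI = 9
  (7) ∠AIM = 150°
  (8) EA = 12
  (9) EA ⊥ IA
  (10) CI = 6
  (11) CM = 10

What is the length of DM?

Step 1: By the law of cosines on triangle DFI: DI² = 2² + 11² − 2·2·11·cos(120°) = 147, so DI = 7·√3.
Step 2: By the law of cosines on triangle DIM: DM² = (7·√3)² + 11² − 2·7·√3·11·cos(30°) = 37, so DM = √37.

Therefore, the length of DM = √37.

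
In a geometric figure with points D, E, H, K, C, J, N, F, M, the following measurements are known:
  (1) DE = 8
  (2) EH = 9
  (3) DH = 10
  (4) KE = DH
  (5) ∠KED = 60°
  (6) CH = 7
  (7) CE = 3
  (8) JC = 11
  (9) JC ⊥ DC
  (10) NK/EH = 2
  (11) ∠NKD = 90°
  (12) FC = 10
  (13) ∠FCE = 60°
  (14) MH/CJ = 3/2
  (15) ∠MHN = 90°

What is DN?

From the given relations: KE = DH = 10; NK = 2·EH = 2·9 = 18.
Step 1: By the law of cosines on triangle DEK: DK² = 8² + 10² − 2·8·10·cos(60°) = 84, so DK = 2·√21.
Step 2: By the law of cosines on triangle DKN: DN² = (2·√21)² + 18² − 2·2·√21·18·cos(90°) = 408, so DN = 2·√102.

Therefore, the length of DN = 2·√102.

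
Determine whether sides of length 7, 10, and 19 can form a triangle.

Check the triangle inequality: 7 + 10 = 17 ≤ 19.
Since the sum of two sides does not exceed the third, no triangle can be formed.

No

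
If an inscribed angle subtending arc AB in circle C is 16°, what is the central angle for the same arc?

Central angle = 2 × 16° = 32° (inscribed angle theorem).

32°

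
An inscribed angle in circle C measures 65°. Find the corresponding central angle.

By the inscribed angle theorem, the central angle is twice the inscribed angle.
Central angle = 2 × 65° = 130°

130°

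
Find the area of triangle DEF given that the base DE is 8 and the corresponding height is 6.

Area = (1/2) * base * height
Area = (1/2) * 8 * 6
Area = 24

24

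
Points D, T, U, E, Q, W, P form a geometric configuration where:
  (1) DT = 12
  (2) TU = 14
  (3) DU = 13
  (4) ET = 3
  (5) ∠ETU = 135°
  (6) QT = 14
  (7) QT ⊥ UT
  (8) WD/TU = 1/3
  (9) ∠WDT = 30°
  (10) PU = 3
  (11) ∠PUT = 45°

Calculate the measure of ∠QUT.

Step 1: By the law of cosines on triangle UTQ: UQ² = 14² + 14² − 2·14·14·cos(90°) = 392, so UQ = 14·√2.
Step 2: By the inverse law of cosines on triangle QUT: cos(∠QUT) = ((14·√2)² + 14² − 14²) / (2·14·√2·14) = 392/554.37 = 0.7071, so ∠QUT = 45°.

Therefore, the measure of angle ∠QUT = 45°.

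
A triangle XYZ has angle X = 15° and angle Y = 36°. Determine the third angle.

The interior angles sum to 180°: angle Z = 180 - 15 - 36 = 129°.
The triangle is obtuse (angles 15°, 36°, 129°).

129 degrees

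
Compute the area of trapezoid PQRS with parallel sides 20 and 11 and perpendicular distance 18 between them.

Area of a trapezoid = (base1 + base2) * height / 2
Area = (20 + 11) * 18 / 2
Area = 31 * 18 / 2
Area = 558 / 2
Area = 279

279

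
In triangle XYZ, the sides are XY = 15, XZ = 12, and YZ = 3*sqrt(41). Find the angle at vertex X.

When all three sides of a triangle are known, the law of cosines can be rearranged to find any angle.
cos(C) = (a² + b² - c²) / (2ab) gives cos(X) = 0.
Taking the inverse cosine: X = 90°.

90°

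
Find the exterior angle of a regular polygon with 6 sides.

Each exterior angle of a regular n-gon is 360 / n.
For n = 6: 360 / 6 = 60 degrees.

60 degrees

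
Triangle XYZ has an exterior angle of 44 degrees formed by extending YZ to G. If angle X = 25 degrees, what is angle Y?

By the exterior angle theorem: exterior angle = sum of remote interior angles.
44 = 25 + angle Y
angle Y = 44 - 25 = 19 degrees

19 degrees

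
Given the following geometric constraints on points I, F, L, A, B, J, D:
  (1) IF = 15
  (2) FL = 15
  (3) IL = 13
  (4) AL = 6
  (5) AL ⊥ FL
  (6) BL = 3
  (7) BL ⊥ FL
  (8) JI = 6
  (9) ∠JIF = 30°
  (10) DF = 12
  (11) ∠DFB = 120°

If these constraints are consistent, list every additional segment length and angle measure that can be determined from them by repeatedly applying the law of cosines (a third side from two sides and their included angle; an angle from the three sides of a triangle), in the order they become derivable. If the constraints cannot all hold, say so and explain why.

The constraints are consistent. Derivable facts, in order:
After 1 step:
- FA = 3·√29
- FB = 3·√26
- FJ ≈ 10.25
- ∠FIL = 64.32°
- ∠FLI = 64.32°
- ∠IFL = 51.36°
After 2 steps:
- BD ≈ 23.7
- ∠AFL = 21.8°
- ∠BFL = 11.31°
- ∠FAL = 68.2°
- ∠FBL = 78.69°
- ∠FJI = 132.99°
- ∠IFJ = 17.01°
After 3 steps:
- ∠BDF = 33.99°
- ∠DBF = 26.01°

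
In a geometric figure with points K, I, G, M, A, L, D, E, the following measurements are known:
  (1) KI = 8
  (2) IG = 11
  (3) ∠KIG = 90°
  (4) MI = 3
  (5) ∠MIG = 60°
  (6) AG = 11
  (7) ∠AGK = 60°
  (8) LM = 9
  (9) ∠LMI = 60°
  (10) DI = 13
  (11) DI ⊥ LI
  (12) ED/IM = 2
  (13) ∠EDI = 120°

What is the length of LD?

Step 1: By the law of cosines on triangle LMI: LI² = 9² + 3² − 2·9·3·cos(60°) = 63, so LI = 3·√7.
Step 2: By the law of cosines on triangle LID: LD² = (3·√7)² + 13² − 2·3·√7·13·cos(90°) = 232, so LD = 2·√58.

Therefore, the length of LD = 2·√58.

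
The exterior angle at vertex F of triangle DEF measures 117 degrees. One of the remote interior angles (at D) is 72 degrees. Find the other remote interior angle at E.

angle E = 117 - 72 = 45 degrees (exterior angle theorem).

45 degrees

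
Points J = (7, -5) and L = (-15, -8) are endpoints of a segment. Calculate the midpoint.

M = ((x₁ + x₂)/2, (y₁ + y₂)/2)
= ((7 + -15)/2, (-5 + -8)/2)
= (-8/2, -13/2) = (-4, -13/2)

(-4, -13/2)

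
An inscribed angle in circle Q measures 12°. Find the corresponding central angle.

By the inscribed angle theorem, the central angle is twice the inscribed angle.
Central angle = 2 × 12° = 24°

24°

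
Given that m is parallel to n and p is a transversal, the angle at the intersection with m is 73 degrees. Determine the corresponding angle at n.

Corresponding angles formed by parallel lines and a transversal are equal.
The given angle is 73 degrees.
The corresponding angle = 73 degrees.

73 degrees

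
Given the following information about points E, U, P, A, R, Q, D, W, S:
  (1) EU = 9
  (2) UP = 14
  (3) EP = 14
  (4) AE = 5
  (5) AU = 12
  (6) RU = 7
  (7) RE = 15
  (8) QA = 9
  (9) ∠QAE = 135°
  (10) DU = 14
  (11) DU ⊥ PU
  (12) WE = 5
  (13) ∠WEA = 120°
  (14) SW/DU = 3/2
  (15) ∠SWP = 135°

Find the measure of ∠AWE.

Step 1: By the law of cosines on triangle WEA: WA² = 5² + 5² − 2·5·5·cos(120°) = 75, so WA = 5·√3.
Step 2: By the inverse law of cosines on triangle AWE: cos(∠AWE) = ((5·√3)² + 5² − 5²) / (2·5·√3·5) = 75/86.6 = 0.866, so ∠AWE = 30°.

Therefore, the measure of angle ∠AWE = 30°.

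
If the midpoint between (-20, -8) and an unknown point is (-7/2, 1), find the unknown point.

Using the midpoint formula: M = ((x1 + x2)/2, (y1 + y2)/2)
We know M = (-7/2, 1) and C = (-20, -8)
For x: -7/2 = (-20 + x2)/2, so x2 = 2*-7/2 - -20 = 13
For y: 1 = (-8 + y2)/2, so y2 = 2*1 - -8 = 10
D = (13, 10)

(13, 10)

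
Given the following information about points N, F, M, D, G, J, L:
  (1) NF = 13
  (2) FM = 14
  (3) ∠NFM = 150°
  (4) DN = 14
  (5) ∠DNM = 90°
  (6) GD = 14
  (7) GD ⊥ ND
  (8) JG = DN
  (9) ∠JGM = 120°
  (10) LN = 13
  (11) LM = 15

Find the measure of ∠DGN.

Step 1: By the law of cosines on triangle GDN: GN² = 14² + 14² − 2·14·14·cos(90°) = 392, so GN = 14·√2.
Step 2: By the inverse law of cosines on triangle DGN: cos(∠DGN) = (14² + (14·√2)² − 14²) / (2·14·14·√2) = 392/554.37 = 0.7071, so ∠DGN = 45°.

Therefore, the measure of angle ∠DGN = 45°.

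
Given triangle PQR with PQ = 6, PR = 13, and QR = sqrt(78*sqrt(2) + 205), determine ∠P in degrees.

When all three sides of a triangle are known, the law of cosines can be rearranged to find any angle.
cos(C) = (a² + b² - c²) / (2ab) gives cos(P) = -sqrt(2)/2.
Taking the inverse cosine: P = 135°.

135°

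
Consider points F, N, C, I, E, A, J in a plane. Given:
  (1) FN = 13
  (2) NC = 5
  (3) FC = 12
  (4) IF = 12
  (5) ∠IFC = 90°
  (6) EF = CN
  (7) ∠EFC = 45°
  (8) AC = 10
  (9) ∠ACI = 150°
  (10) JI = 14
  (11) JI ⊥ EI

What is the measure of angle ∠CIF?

Step 1: By the law of cosines on triangle IFC: IC² = 12² + 12² − 2·12·12·cos(90°) = 288, so IC = 12·√2.
Step 2: By the inverse law of cosines on triangle CIF: cos(∠CIF) = ((12·√2)² + 12² − 12²) / (2·12·√2·12) = 288/407.29 = 0.7071, so ∠CIF = 45°.

Therefore, the measure of angle ∠CIF = 45°.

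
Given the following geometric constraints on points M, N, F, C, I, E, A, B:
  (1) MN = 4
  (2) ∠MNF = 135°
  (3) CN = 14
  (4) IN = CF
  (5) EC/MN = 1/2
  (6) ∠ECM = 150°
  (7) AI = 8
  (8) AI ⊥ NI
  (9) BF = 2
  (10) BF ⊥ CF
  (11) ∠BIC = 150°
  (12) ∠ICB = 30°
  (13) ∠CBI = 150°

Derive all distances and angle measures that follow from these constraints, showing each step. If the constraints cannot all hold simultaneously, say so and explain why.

These constraints are not satisfiable: (11), (12) and (13) are the three interior angles of triangle BIC, which must sum to 180°, but 150° + 30° + 150° = 330°. No planar figure meets all of them, so nothing further can be derived.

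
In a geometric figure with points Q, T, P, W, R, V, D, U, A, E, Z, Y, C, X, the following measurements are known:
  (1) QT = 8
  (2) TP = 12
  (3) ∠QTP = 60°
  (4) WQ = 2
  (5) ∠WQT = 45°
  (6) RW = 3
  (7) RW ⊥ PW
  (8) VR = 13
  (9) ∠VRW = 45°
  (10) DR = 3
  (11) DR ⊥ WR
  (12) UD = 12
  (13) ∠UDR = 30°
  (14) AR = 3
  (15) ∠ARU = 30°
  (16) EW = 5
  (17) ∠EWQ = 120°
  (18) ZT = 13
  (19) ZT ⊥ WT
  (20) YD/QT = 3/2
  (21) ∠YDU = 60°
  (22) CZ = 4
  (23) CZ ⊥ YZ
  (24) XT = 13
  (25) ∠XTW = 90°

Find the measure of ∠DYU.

From the given relations: YD = 3/2·QT = 3/2·8 = 12.
Step 1: By the law of cosines on triangle YDU: YU² = 12² + 12² − 2·12·12·cos(60°) = 144, so YU = 12.
Step 2: By the inverse law of cosines on triangle DYU: cos(∠DYU) = (12² + 12² − 12²) / (2·12·12) = 144/288 = 0.5, so ∠DYU = 60°.

Therefore, the measure of angle ∠DYU = 60°.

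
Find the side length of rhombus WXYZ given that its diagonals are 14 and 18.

The diagonals of a rhombus bisect each other at right angles.
Half-diagonals: 14/2 = 7 and 18/2 = 9
side = sqrt(7^2 + 9^2)
side = sqrt(49 + 81)
side = sqrt(130)

sqrt(130)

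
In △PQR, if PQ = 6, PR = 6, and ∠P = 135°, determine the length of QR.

Law of cosines: QR^2 = 6^2 + 6^2 - 2(6)(6)cos(135°) = 36*sqrt(2) + 72, so QR = 6*sqrt(sqrt(2) + 2).

6*sqrt(sqrt(2) + 2)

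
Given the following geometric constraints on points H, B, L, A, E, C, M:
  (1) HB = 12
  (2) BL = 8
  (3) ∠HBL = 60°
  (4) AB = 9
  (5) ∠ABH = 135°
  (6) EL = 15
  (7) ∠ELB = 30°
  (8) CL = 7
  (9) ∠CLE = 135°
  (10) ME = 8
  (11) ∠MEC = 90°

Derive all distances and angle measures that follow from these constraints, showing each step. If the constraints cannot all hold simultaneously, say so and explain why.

The constraints are consistent.

Step 1: From HB = 12, BL = 8, and ∠HBL = 60°, by the law of cosines:
  HL² = HB² + BL² - 2·HB·BL·cos(60°) = 144 + 64 - 96 = 112
  HL = 4·√7

Step 2: From HB = 12, BA = 9, and ∠HBA = 135°, by the law of cosines:
  HA² = HB² + BA² - 2·HB·BA·cos(135°) = 144 + 81 + 152.7 = 377.7
  HA ≈ 19.44

Step 3: From BL = 8, LE = 15, and ∠BLE = 30°, by the law of cosines:
  BE² = BL² + LE² - 2·BL·LE·cos(30°) = 64 + 225 - 207.8 = 81.15
  BE ≈ 9.01

Step 4: From EL = 15, LC = 7, and ∠ELC = 135°, by the law of cosines:
  EC² = EL² + LC² - 2·EL·LC·cos(135°) = 225 + 49 + 148.5 = 422.5
  EC ≈ 20.55

Step 5: From CE = 20.55, EM = 8, and ∠CEM = 90°, by the law of cosines:
  CM² = CE² + EM² - 2·CE·EM·cos(90°) = 422.5 + 64 - 0 = 486.5
  CM ≈ 22.06

Step 6: From HA = 19.44, HB = 12, AB = 9, by the inverse law of cosines:
  cos(∠AHB) = (HA² + HB² - AB²) / (2·HA·HB)
  ∠AHB = 19.11°

Step 7: From HB = 12, HL = 4·√7, BL = 8, by the inverse law of cosines:
  cos(∠BHL) = (HB² + HL² - BL²) / (2·HB·HL)
  ∠BHL = 40.89°

Step 8: From BE = 9.01, BL = 8, EL = 15, by the inverse law of cosines:
  cos(∠EBL) = (BE² + BL² - EL²) / (2·BE·BL)
  ∠EBL = 123.64°

Step 9: From LB = 8, LH = 4·√7, BH = 12, by the inverse law of cosines:
  cos(∠BLH) = (LB² + LH² - BH²) / (2·LB·LH)
  ∠BLH = 79.11°

Step 10: From AB = 9, AH = 19.44, BH = 12, by the inverse law of cosines:
  cos(∠BAH) = (AB² + AH² - BH²) / (2·AB·AH)
  ∠BAH = 25.89°

Step 11: From EB = 9.01, EL = 15, BL = 8, by the inverse law of cosines:
  cos(∠BEL) = (EB² + EL² - BL²) / (2·EB·EL)
  ∠BEL = 26.36°

Step 12: From EC = 20.55, EL = 15, CL = 7, by the inverse law of cosines:
  cos(∠CEL) = (EC² + EL² - CL²) / (2·EC·EL)
  ∠CEL = 13.93°

Step 13: From CE = 20.55, CL = 7, EL = 15, by the inverse law of cosines:
  cos(∠ECL) = (CE² + CL² - EL²) / (2·CE·CL)
  ∠ECL = 31.07°

Step 14: From CE = 20.55, CM = 22.06, EM = 8, by the inverse law of cosines:
  cos(∠ECM) = (CE² + CM² - EM²) / (2·CE·CM)
  ∠ECM = 21.27°

Step 15: From MC = 22.06, ME = 8, CE = 20.55, by the inverse law of cosines:
  cos(∠CME) = (MC² + ME² - CE²) / (2·MC·ME)
  ∠CME = 68.73°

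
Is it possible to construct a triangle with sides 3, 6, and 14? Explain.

Check the triangle inequality: 3 + 6 = 9 ≤ 14.
Since the sum of two sides does not exceed the third, no triangle can be formed.

No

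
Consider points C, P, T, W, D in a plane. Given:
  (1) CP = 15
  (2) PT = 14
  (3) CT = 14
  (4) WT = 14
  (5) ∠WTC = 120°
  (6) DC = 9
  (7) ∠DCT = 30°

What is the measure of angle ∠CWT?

Step 1: By the law of cosines on triangle WTC: WC² = 14² + 14² − 2·14·14·cos(120°) = 588, so WC = 14·√3.
Step 2: By the inverse law of cosines on triangle CWT: cos(∠CWT) = ((14·√3)² + 14² − 14²) / (2·14·√3·14) = 588/678.96 = 0.866, so ∠CWT = 30°.

Therefore, the measure of angle ∠CWT = 30°.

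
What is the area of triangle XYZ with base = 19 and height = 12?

Area = (1/2) * base * height
Area = (1/2) * 19 * 12
Area = 114

114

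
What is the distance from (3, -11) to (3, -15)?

d = sqrt((3 - 3)^2 + (-15 - -11)^2)
d = sqrt(0^2 + -4^2)
d = sqrt(0 + 16)
d = sqrt(16) = 4

4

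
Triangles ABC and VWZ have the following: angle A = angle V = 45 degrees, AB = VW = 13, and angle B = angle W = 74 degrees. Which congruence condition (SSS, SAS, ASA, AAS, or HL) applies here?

Consider the given information: angle A = angle V = 45 degrees, AB = VW = 13, and angle B = angle W = 74 degrees
This is not SAS or HL: SAS requires two sides and the included angle between them. HL only applies to right triangles with matching hypotenuse and leg.
The correct criterion is ASA. Two pairs of corresponding angles and the included side are equal (Angle-Side-Angle).

ASA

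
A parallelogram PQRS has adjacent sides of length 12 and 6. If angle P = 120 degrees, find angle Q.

In a parallelogram, consecutive angles are supplementary (sum to 180°).
angle Q = 180 - angle P
angle Q = 180 - 120
angle Q = 60 degrees

60 degrees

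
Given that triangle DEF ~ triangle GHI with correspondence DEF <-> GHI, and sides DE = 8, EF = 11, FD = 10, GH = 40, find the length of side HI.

k = 40/8 = 5. HI = 5 * 11 = 55.

55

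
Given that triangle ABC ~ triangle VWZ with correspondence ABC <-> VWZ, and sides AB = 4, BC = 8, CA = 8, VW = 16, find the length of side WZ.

Since the triangles are similar, the ratio of corresponding sides is constant.
Scale factor k = VW / AB = 16 / 4 = 4
WZ = k * BC = 4 * 8 = 32

32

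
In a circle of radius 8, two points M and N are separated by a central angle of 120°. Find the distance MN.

Drop a perpendicular from the center to the chord, bisecting both the chord and the central angle.
Each half-chord = r sin(θ/2) = 8 sin(60°).
The full chord = 2 × 8 × sin(60°) = 8*sqrt(3).

8*sqrt(3)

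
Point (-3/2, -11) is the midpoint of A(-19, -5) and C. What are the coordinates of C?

Using the midpoint formula: M = ((x1 + x2)/2, (y1 + y2)/2)
We know M = (-3/2, -11) and A = (-19, -5)
For x: -3/2 = (-19 + x2)/2, so x2 = 2*-3/2 - -19 = 16
For y: -11 = (-5 + y2)/2, so y2 = 2*-11 - -5 = -17
C = (16, -17)

(16, -17)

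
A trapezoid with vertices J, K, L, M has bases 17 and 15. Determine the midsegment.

The midsegment (median) of a trapezoid connects the midpoints of the non-parallel sides.
Its length is the average of the two bases: (17 + 15) / 2 = 16.

16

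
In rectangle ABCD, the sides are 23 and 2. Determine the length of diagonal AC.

Using the Pythagorean theorem:
d² = 23² + 2² = 529 + 4 = 533
d = sqrt(533)

sqrt(533)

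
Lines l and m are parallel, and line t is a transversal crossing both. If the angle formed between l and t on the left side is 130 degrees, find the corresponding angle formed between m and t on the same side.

Corresponding angles formed by parallel lines and a transversal are equal.
The given angle is 130 degrees.
The corresponding angle = 130 degrees.

130 degrees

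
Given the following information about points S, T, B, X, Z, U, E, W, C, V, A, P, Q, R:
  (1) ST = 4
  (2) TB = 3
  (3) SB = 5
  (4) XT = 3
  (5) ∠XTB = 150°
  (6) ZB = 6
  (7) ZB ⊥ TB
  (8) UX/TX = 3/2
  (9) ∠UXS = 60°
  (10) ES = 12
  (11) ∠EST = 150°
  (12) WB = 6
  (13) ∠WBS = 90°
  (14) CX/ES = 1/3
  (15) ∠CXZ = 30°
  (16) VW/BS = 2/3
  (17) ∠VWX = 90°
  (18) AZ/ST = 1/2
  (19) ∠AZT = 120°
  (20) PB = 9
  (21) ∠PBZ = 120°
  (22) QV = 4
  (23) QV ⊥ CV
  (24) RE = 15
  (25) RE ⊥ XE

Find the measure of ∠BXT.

Step 1: By the law of cosines on triangle XTB: XB² = 3² + 3² − 2·3·3·cos(150°) = 33.59, so XB ≈ 5.8.
Step 2: By the inverse law of cosines on triangle BXT: cos(∠BXT) = (5.8² + 3² − 3²) / (2·5.8·3) = 33.59/34.77 = 0.9659, so ∠BXT = 15°.

Therefore, the measure of angle ∠BXT = 15°.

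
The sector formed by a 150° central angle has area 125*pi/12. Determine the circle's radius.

Sector area A = πr² × θ/360, so r² = 360A / (πθ).
r² = 360 × 125*pi/12 / (π × 150)
r² = 25
r = 5

5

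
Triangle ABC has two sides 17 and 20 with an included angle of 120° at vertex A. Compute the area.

When two sides and the included angle are known, the area formula is (1/2)ab sin(C).
The height from one side to the opposite vertex is 20 sin(120°) = 10*sqrt(3).
Area = (1/2) * 17 * 10*sqrt(3) = 85*sqrt(3).

85*sqrt(3)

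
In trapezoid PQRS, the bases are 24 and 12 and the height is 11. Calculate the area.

Area = (24 + 12) * 11 / 2 = 396 / 2 = 198

198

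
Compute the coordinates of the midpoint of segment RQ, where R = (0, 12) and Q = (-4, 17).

The midpoint is the average of the coordinates:
x: (0 + -4)/2 = -2
y: (12 + 17)/2 = 29/2
Midpoint = (-2, 29/2)

(-2, 29/2)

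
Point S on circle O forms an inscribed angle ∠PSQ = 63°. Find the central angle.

Central angle = 2 × 63° = 126° (inscribed angle theorem).

126°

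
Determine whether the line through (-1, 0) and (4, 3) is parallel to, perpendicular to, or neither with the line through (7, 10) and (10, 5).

Slope of line 1: m1 = (3 - 0)/(4 - -1) = 3/5 = 3/5
Slope of line 2: m2 = (5 - 10)/(10 - 7) = -5/3 = -5/3
Two lines are perpendicular when the product of their slopes is -1 (negative reciprocals).
m1 * m2 = (3/5) * (-5/3) = -1, confirming perpendicularity.

Perpendicular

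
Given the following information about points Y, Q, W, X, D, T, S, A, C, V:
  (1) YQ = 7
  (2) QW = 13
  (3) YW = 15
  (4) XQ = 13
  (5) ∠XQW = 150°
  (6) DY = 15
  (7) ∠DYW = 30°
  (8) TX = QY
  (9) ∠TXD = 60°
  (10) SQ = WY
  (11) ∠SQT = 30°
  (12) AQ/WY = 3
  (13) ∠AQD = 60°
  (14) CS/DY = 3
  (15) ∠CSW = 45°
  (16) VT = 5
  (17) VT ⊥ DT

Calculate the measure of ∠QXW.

Step 1: By the law of cosines on triangle XQW: XW² = 13² + 13² − 2·13·13·cos(150°) = 630.72, so XW ≈ 25.11.
Step 2: By the inverse law of cosines on triangle QXW: cos(∠QXW) = (13² + 25.11² − 13²) / (2·13·25.11) = 630.72/652.97 = 0.9659, so ∠QXW = 15°.

Therefore, the measure of angle ∠QXW = 15°.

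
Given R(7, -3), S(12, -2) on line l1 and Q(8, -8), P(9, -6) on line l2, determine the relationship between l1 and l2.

Slope of line 1: m1 = (-2 - -3)/(12 - 7) = 1/5 = 1/5
Slope of line 2: m2 = (-6 - -8)/(9 - 8) = 2/1 = 2
m1 != m2 (1/5 != 2), so not parallel.
m1 * m2 = (1/5) * (2) = 2/5 != -1, so not perpendicular.
The lines are neither parallel nor perpendicular.

Neither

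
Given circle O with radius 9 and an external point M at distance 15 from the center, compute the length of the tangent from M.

The tangent, radius, and line from the external point to the center form a right triangle.
The right angle is where the tangent meets the radius.
By the Pythagorean theorem: tangent² + 9² = 15²
tangent² = 225 - 81 = 144
tangent = 12

12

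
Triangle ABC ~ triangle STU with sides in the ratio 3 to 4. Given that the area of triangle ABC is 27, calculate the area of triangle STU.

For similar figures, the area ratio equals the square of the side ratio.
Side ratio (ABC to STU) = 3:4, so area ratio = 3^2:4^2 = 9:16.
If the area of ABC is 27, then the area of STU = 27 * (16/9) = 48.

48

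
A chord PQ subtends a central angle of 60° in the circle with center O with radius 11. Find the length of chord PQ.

Chord = 2(11) sin(30°) = 11

11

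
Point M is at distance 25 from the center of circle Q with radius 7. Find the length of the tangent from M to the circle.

tangent = √(d² - r²) = √(25² - 7²) = √(625 - 49) = √576 = 24

24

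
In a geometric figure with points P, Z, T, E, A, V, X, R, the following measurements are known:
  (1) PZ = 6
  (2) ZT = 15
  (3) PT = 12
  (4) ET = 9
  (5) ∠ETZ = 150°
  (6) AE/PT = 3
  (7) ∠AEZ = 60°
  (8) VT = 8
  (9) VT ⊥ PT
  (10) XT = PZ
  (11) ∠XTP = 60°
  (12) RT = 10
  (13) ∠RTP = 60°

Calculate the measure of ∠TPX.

From the given relations: XT = PZ = 6.
Step 1: By the law of cosines on triangle PTX: PX² = 12² + 6² − 2·12·6·cos(60°) = 108, so PX = 6·√3.
Step 2: By the inverse law of cosines on triangle TPX: cos(∠TPX) = (12² + (6·√3)² − 6²) / (2·12·6·√3) = 216/249.42 = 0.866, so ∠TPX = 30°.

Therefore, the measure of angle ∠TPX = 30°.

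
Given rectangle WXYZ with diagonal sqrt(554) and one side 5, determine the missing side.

The diagonal of a rectangle forms a right triangle with the two sides.
Rearranging the Pythagorean theorem: missing side = sqrt(d^2 - known^2).
= sqrt(554 - 25) = sqrt(529) = 23.

23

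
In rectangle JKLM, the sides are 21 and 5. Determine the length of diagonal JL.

d = sqrt(21^2 + 5^2) = sqrt(466)

sqrt(466)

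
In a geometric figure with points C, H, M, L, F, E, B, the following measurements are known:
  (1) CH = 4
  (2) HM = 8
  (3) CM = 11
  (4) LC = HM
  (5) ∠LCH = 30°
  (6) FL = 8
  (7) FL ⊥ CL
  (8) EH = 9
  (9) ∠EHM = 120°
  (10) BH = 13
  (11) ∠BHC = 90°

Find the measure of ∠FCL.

From the given relations: LC = HM = 8.
Step 1: By the law of cosines on triangle CLF: CF² = 8² + 8² − 2·8·8·cos(90°) = 128, so CF = 8·√2.
Step 2: By the inverse law of cosines on triangle FCL: cos(∠FCL) = ((8·√2)² + 8² − 8²) / (2·8·√2·8) = 128/181.02 = 0.7071, so ∠FCL = 45°.

Therefore, the measure of angle ∠FCL = 45°.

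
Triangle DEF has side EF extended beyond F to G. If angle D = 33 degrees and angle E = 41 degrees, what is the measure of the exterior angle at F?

The interior angle at F is 180 - 33 - 41 = 106 degrees.
The exterior angle and interior angle at F are supplementary:
Exterior angle = 180 - 106 = 74 degrees.

74 degrees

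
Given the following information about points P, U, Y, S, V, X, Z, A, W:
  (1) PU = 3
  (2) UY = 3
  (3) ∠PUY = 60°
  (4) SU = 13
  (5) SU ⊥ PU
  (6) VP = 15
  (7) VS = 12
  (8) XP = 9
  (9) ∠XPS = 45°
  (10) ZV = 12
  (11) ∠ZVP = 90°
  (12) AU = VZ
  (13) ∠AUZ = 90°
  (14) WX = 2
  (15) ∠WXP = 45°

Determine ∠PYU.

Step 1: By the law of cosines on triangle YUP: YP² = 3² + 3² − 2·3·3·cos(60°) = 9, so YP = 3.
Step 2: By the inverse law of cosines on triangle PYU: cos(∠PYU) = (3² + 3² − 3²) / (2·3·3) = 9/18 = 0.5, so ∠PYU = 60°.

Therefore, the measure of angle ∠PYU = 60°.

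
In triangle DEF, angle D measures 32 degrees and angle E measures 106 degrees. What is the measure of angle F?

angle F = 180 - 32 - 106 = 42 degrees.

42 degrees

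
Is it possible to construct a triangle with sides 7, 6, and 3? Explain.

For three segments to close into a triangle, no single side can be as long as the other two combined.
The longest side is 7, and 3 + 6 = 9 > 7.
A triangle can be formed.

Yes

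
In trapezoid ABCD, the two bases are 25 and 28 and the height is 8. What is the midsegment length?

The midsegment of a trapezoid = (base1 + base2) / 2
midsegment = (25 + 28) / 2
midsegment = 53 / 2
midsegment = 53/2

53/2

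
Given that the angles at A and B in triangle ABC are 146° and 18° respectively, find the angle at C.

angle C = 180 - 146 - 18 = 16 degrees.

16 degrees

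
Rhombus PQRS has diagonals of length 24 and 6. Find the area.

The diagonals of a rhombus divide it into four right triangles.
Each triangle has legs 24/ 2 = 12 and 6/2 = 3, so each has area (1/2)*12*3 = 18.
Four such triangles give total area = (d1 * d2) / 2 = 72.

72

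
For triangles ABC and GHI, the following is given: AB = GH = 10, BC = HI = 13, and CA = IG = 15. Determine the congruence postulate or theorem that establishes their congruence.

Consider the given information: AB = GH = 10, BC = HI = 13, and CA = IG = 15
This is not ASA or AAS: ASA requires two angles and the side between them. AAS requires two angles and a non-included side.
The correct criterion is SSS. All three pairs of corresponding sides are equal (Side-Side-Side).

SSS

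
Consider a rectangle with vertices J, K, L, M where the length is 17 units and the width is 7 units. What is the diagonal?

A rectangle's diagonal splits it into two right triangles, with the diagonal as the hypotenuse.
By the Pythagorean theorem, d^2 = 17^2 + 7^2 = 338.
Therefore d = sqrt(338) = 13*sqrt(2).

13*sqrt(2)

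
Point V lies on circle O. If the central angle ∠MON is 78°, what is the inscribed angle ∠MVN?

An inscribed angle intercepts an arc from a point on the circle, while the central angle intercepts the same arc from the center.
The inscribed angle is always half the central angle: 78° / 2 = 39°.

39°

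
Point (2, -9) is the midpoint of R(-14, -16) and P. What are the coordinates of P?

Using the midpoint formula: M = ((x1 + x2)/2, (y1 + y2)/2)
We know M = (2, -9) and R = (-14, -16)
For x: 2 = (-14 + x2)/2, so x2 = 2*2 - -14 = 18
For y: -9 = (-16 + y2)/2, so y2 = 2*-9 - -16 = -2
P = (18, -2)

(18, -2)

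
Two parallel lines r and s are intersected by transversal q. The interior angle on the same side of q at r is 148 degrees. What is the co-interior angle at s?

Co-interior angles sum to 180: 180 - 148 = 32 degrees.

32 degrees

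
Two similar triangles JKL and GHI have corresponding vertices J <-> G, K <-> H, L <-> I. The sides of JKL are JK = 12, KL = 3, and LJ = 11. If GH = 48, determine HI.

Since the triangles are similar, the ratio of corresponding sides is constant.
Scale factor k = GH / JK = 48 / 12 = 4
HI = k * KL = 4 * 3 = 12

12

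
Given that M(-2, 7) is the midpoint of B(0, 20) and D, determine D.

Using the midpoint formula: M = ((x1 + x2)/2, (y1 + y2)/2)
We know M = (-2, 7) and B = (0, 20)
For x: -2 = (0 + x2)/2, so x2 = 2*-2 - 0 = -4
For y: 7 = (20 + y2)/2, so y2 = 2*7 - 20 = -6
D = (-4, -6)

(-4, -6)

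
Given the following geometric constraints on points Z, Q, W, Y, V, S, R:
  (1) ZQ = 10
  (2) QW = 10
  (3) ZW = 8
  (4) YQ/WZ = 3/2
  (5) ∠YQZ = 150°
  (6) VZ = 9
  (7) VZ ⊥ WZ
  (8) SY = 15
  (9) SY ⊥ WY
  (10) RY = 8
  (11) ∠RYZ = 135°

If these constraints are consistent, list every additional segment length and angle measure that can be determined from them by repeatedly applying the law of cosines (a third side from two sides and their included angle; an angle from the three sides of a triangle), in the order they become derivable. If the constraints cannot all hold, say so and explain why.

The constraints are consistent. Derivable facts, in order:
After 1 step:
- WV = √145
- ZY ≈ 21.26
- ∠QWZ = 66.42°
- ∠QZW = 66.42°
- ∠WQZ = 47.16°
After 2 steps:
- ZR ≈ 27.5
- ∠QYZ = 13.6°
- ∠QZY = 16.4°
- ∠VWZ = 48.37°
- ∠WVZ = 41.63°
After 3 steps:
- ∠RZY = 11.87°
- ∠YRZ = 33.13°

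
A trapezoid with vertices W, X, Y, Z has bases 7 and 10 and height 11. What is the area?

A trapezoid's area equals the midsegment times the height.
The midsegment is (7 + 10) / 2 = 17/2.
Area = 17/2 * 11 = 187/2.

187/2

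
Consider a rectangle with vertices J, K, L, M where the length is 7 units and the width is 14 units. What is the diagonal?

Using the Pythagorean theorem:
d² = 7² + 14² = 49 + 196 = 245
d = sqrt(245) = 7*sqrt(5)

7*sqrt(5)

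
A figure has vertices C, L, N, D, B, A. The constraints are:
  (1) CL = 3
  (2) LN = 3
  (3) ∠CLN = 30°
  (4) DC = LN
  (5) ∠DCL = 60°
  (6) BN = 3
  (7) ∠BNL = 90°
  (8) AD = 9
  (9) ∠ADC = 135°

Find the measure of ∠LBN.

Step 1: By the law of cosines on triangle BNL: BL² = 3² + 3² − 2·3·3·cos(90°) = 18, so BL = 3·√2.
Step 2: By the inverse law of cosines on triangle LBN: cos(∠LBN) = ((3·√2)² + 3² − 3²) / (2·3·√2·3) = 18/25.46 = 0.7071, so ∠LBN = 45°.

Therefore, the measure of angle ∠LBN = 45°.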